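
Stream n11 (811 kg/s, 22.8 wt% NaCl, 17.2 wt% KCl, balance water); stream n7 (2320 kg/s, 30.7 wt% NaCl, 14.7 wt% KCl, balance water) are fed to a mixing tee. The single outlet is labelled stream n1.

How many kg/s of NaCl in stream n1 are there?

897.1 kg/s

NaCl out = NaCl in = 811×0.228 + 2320×0.307 = 897.15 kg/s.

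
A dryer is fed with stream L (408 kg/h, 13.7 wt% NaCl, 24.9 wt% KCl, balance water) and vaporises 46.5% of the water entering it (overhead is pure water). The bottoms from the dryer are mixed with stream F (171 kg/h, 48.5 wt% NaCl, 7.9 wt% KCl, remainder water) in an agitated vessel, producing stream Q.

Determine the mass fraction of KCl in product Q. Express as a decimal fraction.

Vapour removed = 0.465×0.614×408 = 116.49 kg/h; concentrate = 291.51 kg/h.
KCl reaching the mixer = 101.59 (from concentrate) + 171×0.079 = 115.1 kg/h.
Product flow = 291.51 + 171 = 462.51 kg/h; KCl fraction = 0.249.

0.249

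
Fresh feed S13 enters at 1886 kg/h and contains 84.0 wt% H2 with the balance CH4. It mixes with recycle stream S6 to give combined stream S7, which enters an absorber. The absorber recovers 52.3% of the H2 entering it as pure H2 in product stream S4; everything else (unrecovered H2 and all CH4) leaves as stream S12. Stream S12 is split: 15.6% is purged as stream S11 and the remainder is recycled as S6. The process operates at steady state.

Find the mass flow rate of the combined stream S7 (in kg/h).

CH4 enters only via S13 and leaves only via the purge: 1886×0.160 = 0.156×(CH4 in S12), and the absorber passes all CH4, so CH4 in S7 = CH4 in S12 = 1934.4 kg/h.
H2 in S7: m_A = 1886×0.840 + (1−0.156)·(1−0.523)·m_A, so m_A = 1584.2/0.5974 = 2651.8 kg/h.
S7 = 2651.8 + 1934.4 = 4586.2 kg/h.

4586 kg/h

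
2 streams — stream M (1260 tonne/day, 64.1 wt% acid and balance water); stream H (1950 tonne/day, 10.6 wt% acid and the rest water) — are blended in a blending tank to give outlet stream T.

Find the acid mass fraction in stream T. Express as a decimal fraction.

0.316

Total flow out = 1260 + 1950 = 3210 tonne/day.
acid in = 1260×0.641 + 1950×0.106 = 1014.4 tonne/day.
acid mass fraction in T = 1014.4/3210 = 0.316.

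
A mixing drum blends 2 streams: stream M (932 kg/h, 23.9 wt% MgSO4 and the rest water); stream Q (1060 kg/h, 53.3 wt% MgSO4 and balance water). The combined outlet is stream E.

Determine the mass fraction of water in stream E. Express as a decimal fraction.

Total flow out = 932 + 1060 = 1992 kg/h.
water in = 932×0.761 + 1060×0.467 = 1204.3 kg/h.
water mass fraction in E = 1204.3/1992 = 0.6046.

0.6046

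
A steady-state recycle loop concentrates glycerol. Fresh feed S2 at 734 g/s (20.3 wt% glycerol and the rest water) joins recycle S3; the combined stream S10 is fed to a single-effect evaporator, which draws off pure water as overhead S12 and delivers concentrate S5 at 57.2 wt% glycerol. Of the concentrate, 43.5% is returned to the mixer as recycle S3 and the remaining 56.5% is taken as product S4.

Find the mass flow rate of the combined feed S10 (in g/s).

934.6 g/s

Overall glycerol balance (none leaves overhead): glycerol in fresh feed = glycerol in product, i.e. 734×0.203 = (1−0.435)·S5·0.572.
S5 = 149/(0.572×0.565) = 461.05 g/s.
Recycle S3 = 0.435×461.05 = 200.56 g/s.
Combined feed S10 = 734 + 200.56 = 934.56 g/s.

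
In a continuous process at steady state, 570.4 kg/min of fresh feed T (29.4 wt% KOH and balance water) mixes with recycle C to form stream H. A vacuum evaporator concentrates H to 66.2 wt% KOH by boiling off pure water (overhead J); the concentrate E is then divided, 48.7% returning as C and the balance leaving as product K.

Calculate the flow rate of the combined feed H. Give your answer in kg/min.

Overall KOH balance (none leaves overhead): KOH in fresh feed = KOH in product, i.e. 570.4×0.294 = (1−0.487)·E·0.662.
E = 167.7/(0.662×0.513) = 493.8 kg/min.
Recycle C = 0.487×493.8 = 240.48 kg/min.
Combined feed H = 570.4 + 240.48 = 810.88 kg/min.

810.9 kg/min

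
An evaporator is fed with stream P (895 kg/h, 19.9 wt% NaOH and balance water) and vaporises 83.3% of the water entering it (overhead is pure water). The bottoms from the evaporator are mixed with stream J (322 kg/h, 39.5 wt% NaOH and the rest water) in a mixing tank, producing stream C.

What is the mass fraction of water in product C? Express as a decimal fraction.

0.507

Vapour removed = 0.833×0.801×895 = 597.17 kg/h; concentrate = 297.83 kg/h.
water reaching the mixer = 119.72 (from concentrate) + 322×0.605 = 314.53 kg/h.
Product flow = 297.83 + 322 = 619.83 kg/h; water fraction = 0.507.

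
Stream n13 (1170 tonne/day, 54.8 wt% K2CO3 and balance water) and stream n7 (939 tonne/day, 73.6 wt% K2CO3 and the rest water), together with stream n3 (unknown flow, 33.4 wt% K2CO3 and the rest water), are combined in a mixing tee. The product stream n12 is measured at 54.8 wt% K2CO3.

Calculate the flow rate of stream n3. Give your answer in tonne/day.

Let n3 be the unknown flow. Total out = 2109 + n3.
K2CO3 balance: 1332.3 + 0.334·n3 = 0.548·(2109 + n3)
(0.334 − 0.548)·n3 = 0.548×2109 − 1332.3 = -176.53
n3 = -176.53 / -0.214 = 824.92 tonne/day

824.9 tonne/day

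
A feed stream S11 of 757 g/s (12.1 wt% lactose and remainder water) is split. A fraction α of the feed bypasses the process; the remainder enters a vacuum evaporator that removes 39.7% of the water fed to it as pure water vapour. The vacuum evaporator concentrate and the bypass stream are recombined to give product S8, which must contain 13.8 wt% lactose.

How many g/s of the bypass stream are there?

All 757×0.121 = 91.597 g/s of lactose reaches S8, so S8 = 91.597/0.138 = 663.75 g/s and vapour = 93.254 g/s.
The evaporator receives (1−α)·757 of feed at 0.879 water and removes 0.397 of that water:
0.397×0.879×(1−α)×757 = 93.254
(1−α) = 93.254/264.16 = 0.3530;  α = 0.6470.
Bypass flow = 0.6470×757 = 489.77 g/s.

489.8 g/s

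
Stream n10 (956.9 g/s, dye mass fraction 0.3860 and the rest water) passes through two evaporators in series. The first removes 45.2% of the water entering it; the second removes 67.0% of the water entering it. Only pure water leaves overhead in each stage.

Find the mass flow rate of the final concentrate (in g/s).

water in feed = 956.9×0.614 = 587.54 g/s.
After stage 1: water left = (1−0.452)×587.54 = 321.97; stream total = 691.33 g/s.
After stage 2: water left = (1−0.670)×321.97 = 106.25; final concentrate = 475.61 g/s.

475.6 g/s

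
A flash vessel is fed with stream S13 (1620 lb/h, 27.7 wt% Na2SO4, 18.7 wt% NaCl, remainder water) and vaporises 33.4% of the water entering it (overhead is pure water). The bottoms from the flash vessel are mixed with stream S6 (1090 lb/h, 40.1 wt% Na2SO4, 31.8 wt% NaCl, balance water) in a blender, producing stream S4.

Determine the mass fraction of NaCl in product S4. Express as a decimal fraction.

0.2684

Vapour removed = 0.334×0.536×1620 = 290.02 lb/h; concentrate = 1330 lb/h.
NaCl reaching the mixer = 302.94 (from concentrate) + 1090×0.318 = 649.56 lb/h.
Product flow = 1330 + 1090 = 2420 lb/h; NaCl fraction = 0.2684.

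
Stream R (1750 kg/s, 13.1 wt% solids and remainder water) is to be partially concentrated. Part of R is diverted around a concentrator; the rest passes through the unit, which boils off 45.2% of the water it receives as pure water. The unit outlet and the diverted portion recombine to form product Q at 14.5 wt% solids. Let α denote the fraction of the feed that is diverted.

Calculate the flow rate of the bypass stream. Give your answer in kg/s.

All 1750×0.131 = 229.25 kg/s of solids reaches Q, so Q = 229.25/0.145 = 1581 kg/s and vapour = 168.97 kg/s.
The evaporator receives (1−α)·1750 of feed at 0.869 water and removes 0.452 of that water:
0.452×0.869×(1−α)×1750 = 168.97
(1−α) = 168.97/687.38 = 0.2458;  α = 0.7542.
Bypass flow = 0.7542×1750 = 1319.8 kg/s.

1320 kg/s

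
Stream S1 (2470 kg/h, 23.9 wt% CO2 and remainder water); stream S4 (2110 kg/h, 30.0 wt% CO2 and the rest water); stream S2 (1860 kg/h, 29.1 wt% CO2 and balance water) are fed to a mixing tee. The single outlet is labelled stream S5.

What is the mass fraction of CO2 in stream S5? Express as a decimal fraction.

0.2740

Total flow out = 2470 + 2110 + 1860 = 6440 kg/h.
CO2 in = 2470×0.239 + 2110×0.300 + 1860×0.291 = 1764.6 kg/h.
CO2 mass fraction in S5 = 1764.6/6440 = 0.2740.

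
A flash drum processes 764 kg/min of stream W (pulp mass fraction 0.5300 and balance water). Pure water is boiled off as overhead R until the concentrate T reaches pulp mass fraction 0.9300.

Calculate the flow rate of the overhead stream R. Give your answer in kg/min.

pulp is conserved: 764×0.530 = 404.92 kg/min all reports to the concentrate.
Concentrate = 404.92/(target fraction) = 435.4 kg/min.
Overhead = 764 − 435.4 = 328.6 kg/min.

328.6 kg/min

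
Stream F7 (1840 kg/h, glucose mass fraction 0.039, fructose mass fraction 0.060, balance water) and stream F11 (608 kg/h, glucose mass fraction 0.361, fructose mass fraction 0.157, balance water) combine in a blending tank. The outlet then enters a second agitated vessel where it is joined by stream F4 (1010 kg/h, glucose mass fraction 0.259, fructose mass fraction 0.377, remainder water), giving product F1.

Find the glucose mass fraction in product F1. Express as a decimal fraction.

Overall, product flow = 3458 kg/h.
glucose in = 1840×0.039 + 608×0.361 + 1010×0.259 = 552.84 kg/h.
glucose fraction in F1 = 0.160.

0.160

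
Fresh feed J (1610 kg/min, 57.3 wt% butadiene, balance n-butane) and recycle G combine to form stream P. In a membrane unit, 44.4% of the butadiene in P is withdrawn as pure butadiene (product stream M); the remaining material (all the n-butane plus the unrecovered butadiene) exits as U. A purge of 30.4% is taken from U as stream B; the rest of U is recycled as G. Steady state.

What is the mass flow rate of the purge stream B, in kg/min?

n-butane enters only via J and leaves only via the purge: 1610×0.427 = 0.304×(n-butane in U), and the membrane unit passes all n-butane, so n-butane in P = n-butane in U = 2261.4 kg/min.
butadiene in P: m_A = 1610×0.573 + (1−0.304)·(1−0.444)·m_A, so m_A = 922.53/0.6130 = 1504.9 kg/min.
U = (1−0.444)×1504.9 + 2261.4 = 3098.1 kg/min.
Purge B = 0.304×3098.1 = 941.83 kg/min.

941.8 kg/min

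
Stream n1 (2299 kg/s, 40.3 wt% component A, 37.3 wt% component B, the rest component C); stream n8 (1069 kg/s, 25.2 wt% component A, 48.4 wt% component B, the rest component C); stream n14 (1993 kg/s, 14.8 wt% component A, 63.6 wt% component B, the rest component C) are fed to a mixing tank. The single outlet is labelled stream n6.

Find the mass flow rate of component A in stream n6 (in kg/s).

1491 kg/s

component A out = component A in = 2299×0.403 + 1069×0.252 + 1993×0.148 = 1490.8 kg/s.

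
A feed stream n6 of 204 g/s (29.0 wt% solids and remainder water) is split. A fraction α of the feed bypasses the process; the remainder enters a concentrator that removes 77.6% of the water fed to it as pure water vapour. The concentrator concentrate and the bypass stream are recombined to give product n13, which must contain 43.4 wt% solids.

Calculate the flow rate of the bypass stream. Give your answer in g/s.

All 204×0.290 = 59.16 g/s of solids reaches n13, so n13 = 59.16/0.434 = 136.31 g/s and vapour = 67.687 g/s.
The evaporator receives (1−α)·204 of feed at 0.710 water and removes 0.776 of that water:
0.776×0.710×(1−α)×204 = 67.687
(1−α) = 67.687/112.4 = 0.6022;  α = 0.3978.
Bypass flow = 0.3978×204 = 81.148 g/s.

81.15 g/s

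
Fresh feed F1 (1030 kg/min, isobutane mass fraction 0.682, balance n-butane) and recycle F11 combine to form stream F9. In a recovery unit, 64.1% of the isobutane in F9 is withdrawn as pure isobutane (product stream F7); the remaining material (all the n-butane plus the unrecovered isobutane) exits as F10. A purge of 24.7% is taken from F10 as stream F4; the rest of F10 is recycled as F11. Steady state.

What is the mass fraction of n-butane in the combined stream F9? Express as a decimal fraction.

0.579

n-butane enters only via F1 and leaves only via the purge: 1030×0.318 = 0.247×(n-butane in F10), and the recovery unit passes all n-butane, so n-butane in F9 = n-butane in F10 = 1326.1 kg/min.
isobutane in F9: m_A = 1030×0.682 + (1−0.247)·(1−0.641)·m_A, so m_A = 702.46/0.7297 = 962.71 kg/min.
F9 = 962.71 + 1326.1 = 2288.8 kg/min.
n-butane fraction in F9 = 1326.1/2288.8 = 0.579.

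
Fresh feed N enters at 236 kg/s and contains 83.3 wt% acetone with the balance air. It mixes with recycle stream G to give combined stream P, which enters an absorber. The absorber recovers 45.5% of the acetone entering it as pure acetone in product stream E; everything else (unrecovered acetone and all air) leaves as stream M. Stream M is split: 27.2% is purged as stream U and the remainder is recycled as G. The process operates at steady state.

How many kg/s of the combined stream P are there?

470.8 kg/s

air enters only via N and leaves only via the purge: 236×0.167 = 0.272×(air in M), and the absorber passes all air, so air in P = air in M = 144.9 kg/s.
acetone in P: m_A = 236×0.833 + (1−0.272)·(1−0.455)·m_A, so m_A = 196.59/0.6032 = 325.89 kg/s.
P = 325.89 + 144.9 = 470.78 kg/s.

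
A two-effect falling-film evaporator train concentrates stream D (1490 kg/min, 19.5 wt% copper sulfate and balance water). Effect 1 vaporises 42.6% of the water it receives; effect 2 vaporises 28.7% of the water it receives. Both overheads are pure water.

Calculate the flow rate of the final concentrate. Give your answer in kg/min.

781.4 kg/min

water in feed = 1490×0.805 = 1199.5 kg/min.
After stage 1: water left = (1−0.426)×1199.5 = 688.48; stream total = 979.03 kg/min.
After stage 2: water left = (1−0.287)×688.48 = 490.89; final concentrate = 781.44 kg/min.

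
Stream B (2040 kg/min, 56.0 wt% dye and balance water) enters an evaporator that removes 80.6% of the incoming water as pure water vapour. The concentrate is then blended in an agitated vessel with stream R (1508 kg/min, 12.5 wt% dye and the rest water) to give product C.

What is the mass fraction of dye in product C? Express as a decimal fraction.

0.471

Vapour removed = 0.806×0.440×2040 = 723.47 kg/min; concentrate = 1316.5 kg/min.
dye reaching the mixer = 1142.4 (from concentrate) + 1508×0.125 = 1330.9 kg/min.
Product flow = 1316.5 + 1508 = 2824.5 kg/min; dye fraction = 0.471.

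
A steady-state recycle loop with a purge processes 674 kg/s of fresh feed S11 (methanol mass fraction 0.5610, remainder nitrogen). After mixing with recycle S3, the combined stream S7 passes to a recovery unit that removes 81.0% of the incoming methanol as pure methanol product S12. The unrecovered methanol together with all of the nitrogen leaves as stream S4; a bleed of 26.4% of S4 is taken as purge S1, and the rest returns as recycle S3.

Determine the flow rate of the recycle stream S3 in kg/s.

nitrogen enters only via S11 and leaves only via the purge: 674×0.439 = 0.264×(nitrogen in S4), and the recovery unit passes all nitrogen, so nitrogen in S7 = nitrogen in S4 = 1120.8 kg/s.
methanol in S7: m_A = 674×0.561 + (1−0.264)·(1−0.810)·m_A, so m_A = 378.11/0.8602 = 439.59 kg/s.
S4 = (1−0.810)×439.59 + 1120.8 = 1204.3 kg/s.
Recycle S3 = (1−0.264)×1204.3 = 886.37 kg/s.

886.4 kg/s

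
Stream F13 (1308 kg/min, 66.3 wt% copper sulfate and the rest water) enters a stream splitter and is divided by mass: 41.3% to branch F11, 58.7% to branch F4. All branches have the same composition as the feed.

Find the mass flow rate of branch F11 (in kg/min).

Branch F11 flow = 0.413×1308 = 540.2 kg/min.

540.2 kg/min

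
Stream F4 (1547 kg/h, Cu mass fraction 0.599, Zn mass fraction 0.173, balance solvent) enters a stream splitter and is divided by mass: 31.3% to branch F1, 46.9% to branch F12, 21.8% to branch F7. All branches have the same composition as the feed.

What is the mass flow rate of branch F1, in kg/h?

484.2 kg/h

Branch F1 flow = 0.313×1547 = 484.21 kg/h.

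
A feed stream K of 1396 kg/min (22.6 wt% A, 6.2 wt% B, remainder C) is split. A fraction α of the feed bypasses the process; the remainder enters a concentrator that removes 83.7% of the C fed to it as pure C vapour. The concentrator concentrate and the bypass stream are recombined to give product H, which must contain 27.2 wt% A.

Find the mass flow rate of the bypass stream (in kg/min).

All 1396×0.226 = 315.5 kg/min of A reaches H, so H = 315.5/0.272 = 1159.9 kg/min and vapour = 236.09 kg/min.
The evaporator receives (1−α)·1396 of feed at 0.712 C and removes 0.837 of that C:
0.837×0.712×(1−α)×1396 = 236.09
(1−α) = 236.09/831.94 = 0.2838;  α = 0.7162.
Bypass flow = 0.7162×1396 = 999.84 kg/min.

999.8 kg/min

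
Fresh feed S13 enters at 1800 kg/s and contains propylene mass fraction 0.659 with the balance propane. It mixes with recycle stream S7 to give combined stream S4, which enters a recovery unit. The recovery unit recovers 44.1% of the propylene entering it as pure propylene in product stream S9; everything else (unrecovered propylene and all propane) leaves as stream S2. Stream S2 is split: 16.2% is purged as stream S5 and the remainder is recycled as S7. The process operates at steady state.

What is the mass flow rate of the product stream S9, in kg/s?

984.1 kg/s

propylene in S4: m_A = 1800×0.659 + (1−0.162)·(1−0.441)·m_A, so m_A = 1186.2/0.5316 = 2231.6 kg/s.
Product S9 = 0.441×2231.6 = 984.11 kg/s.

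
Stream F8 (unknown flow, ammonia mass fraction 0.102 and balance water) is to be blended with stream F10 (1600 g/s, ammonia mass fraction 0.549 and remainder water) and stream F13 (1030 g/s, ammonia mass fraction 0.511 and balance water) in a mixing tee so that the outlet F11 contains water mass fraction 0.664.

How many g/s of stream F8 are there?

2227 g/s

Let F8 be the unknown flow. Total out = 2630 + F8.
water balance: 1225.3 + 0.898·F8 = 0.664·(2630 + F8)
(0.898 − 0.664)·F8 = 0.664×2630 − 1225.3 = 521.05
F8 = 521.05 / 0.234 = 2226.7 g/s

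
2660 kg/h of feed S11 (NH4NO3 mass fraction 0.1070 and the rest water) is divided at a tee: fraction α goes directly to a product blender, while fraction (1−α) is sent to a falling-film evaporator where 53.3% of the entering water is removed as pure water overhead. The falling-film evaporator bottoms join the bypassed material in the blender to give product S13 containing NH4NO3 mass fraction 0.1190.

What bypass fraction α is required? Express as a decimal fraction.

0.788

All 2660×0.107 = 284.62 kg/h of NH4NO3 reaches S13, so S13 = 284.62/0.119 = 2391.8 kg/h and vapour = 268.24 kg/h.
The evaporator receives (1−α)·2660 of feed at 0.893 water and removes 0.533 of that water:
0.533×0.893×(1−α)×2660 = 268.24
(1−α) = 268.24/1266.1 = 0.2119;  α = 0.7881.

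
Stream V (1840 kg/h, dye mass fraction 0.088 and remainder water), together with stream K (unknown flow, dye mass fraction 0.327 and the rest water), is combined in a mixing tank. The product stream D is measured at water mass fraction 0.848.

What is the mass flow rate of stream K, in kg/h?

672.9 kg/h

Let K be the unknown flow. Total out = 1840 + K.
water balance: 1678.1 + 0.673·K = 0.848·(1840 + K)
(0.673 − 0.848)·K = 0.848×1840 − 1678.1 = -117.76
K = -117.76 / -0.175 = 672.91 kg/h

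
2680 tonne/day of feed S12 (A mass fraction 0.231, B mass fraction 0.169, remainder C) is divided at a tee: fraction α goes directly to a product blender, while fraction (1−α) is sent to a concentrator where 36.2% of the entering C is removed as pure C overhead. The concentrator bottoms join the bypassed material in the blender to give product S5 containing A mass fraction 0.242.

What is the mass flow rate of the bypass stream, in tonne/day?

All 2680×0.231 = 619.08 tonne/day of A reaches S5, so S5 = 619.08/0.242 = 2558.2 tonne/day and vapour = 121.82 tonne/day.
The evaporator receives (1−α)·2680 of feed at 0.600 C and removes 0.362 of that C:
0.362×0.600×(1−α)×2680 = 121.82
(1−α) = 121.82/582.1 = 0.2093;  α = 0.7907.
Bypass flow = 0.7907×2680 = 2119.1 tonne/day.

2119 tonne/day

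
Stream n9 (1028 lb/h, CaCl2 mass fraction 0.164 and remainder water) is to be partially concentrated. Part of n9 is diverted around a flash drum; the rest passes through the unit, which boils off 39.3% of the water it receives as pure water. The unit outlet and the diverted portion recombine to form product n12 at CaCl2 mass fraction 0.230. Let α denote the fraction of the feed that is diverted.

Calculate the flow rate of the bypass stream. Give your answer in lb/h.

All 1028×0.164 = 168.59 lb/h of CaCl2 reaches n12, so n12 = 168.59/0.230 = 733.01 lb/h and vapour = 294.99 lb/h.
The evaporator receives (1−α)·1028 of feed at 0.836 water and removes 0.393 of that water:
0.393×0.836×(1−α)×1028 = 294.99
(1−α) = 294.99/337.75 = 0.8734;  α = 0.1266.
Bypass flow = 0.1266×1028 = 130.14 lb/h.

130.1 lb/h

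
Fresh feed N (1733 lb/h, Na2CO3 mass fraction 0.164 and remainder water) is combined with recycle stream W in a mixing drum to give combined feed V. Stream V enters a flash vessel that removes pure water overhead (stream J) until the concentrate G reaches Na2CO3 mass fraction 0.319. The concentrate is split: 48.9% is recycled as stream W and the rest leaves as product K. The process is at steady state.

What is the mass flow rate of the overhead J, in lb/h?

Overall Na2CO3 balance (none leaves overhead): Na2CO3 in fresh feed = Na2CO3 in product, i.e. 1733×0.164 = (1−0.489)·G·0.319.
G = 284.21/(0.319×0.511) = 1743.5 lb/h.
Recycle W = 0.489×1743.5 = 852.59 lb/h.
Combined feed V = 1733 + 852.59 = 2585.6 lb/h.
Overhead J = V − G = 2585.6 − 1743.5 = 842.05 lb/h.

842.1 lb/h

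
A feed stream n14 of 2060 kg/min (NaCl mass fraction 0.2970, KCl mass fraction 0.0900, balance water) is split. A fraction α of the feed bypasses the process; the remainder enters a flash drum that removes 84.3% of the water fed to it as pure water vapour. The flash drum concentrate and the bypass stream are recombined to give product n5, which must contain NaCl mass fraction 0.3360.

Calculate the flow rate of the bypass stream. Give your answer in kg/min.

All 2060×0.297 = 611.82 kg/min of NaCl reaches n5, so n5 = 611.82/0.336 = 1820.9 kg/min and vapour = 239.11 kg/min.
The evaporator receives (1−α)·2060 of feed at 0.613 water and removes 0.843 of that water:
0.843×0.613×(1−α)×2060 = 239.11
(1−α) = 239.11/1064.5 = 0.2246;  α = 0.7754.
Bypass flow = 0.7754×2060 = 1597.3 kg/min.

1597 kg/min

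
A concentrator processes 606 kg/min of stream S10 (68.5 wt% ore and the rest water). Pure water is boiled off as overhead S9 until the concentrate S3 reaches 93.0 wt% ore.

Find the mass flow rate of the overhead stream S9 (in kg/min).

ore is conserved: 606×0.685 = 415.11 kg/min all reports to the concentrate.
Concentrate = 415.11/(target fraction) = 446.35 kg/min.
Overhead = 606 − 446.35 = 159.65 kg/min.

159.6 kg/min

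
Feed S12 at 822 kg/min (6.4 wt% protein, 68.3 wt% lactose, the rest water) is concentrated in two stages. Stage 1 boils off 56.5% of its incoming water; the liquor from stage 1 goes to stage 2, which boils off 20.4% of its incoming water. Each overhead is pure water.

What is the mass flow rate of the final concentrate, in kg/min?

water in feed = 822×0.253 = 207.97 kg/min.
After stage 1: water left = (1−0.565)×207.97 = 90.465; stream total = 704.5 kg/min.
After stage 2: water left = (1−0.204)×90.465 = 72.01; final concentrate = 686.04 kg/min.

686 kg/min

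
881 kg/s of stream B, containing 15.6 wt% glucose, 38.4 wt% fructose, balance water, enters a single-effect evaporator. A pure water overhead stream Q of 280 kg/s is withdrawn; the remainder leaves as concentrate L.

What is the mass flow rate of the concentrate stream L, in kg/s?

601 kg/s

Concentrate = 881 − 280 = 601 kg/s.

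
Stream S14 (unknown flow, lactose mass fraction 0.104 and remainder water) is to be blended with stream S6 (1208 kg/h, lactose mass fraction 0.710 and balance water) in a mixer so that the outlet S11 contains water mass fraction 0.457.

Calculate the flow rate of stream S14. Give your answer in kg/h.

Let S14 be the unknown flow. Total out = 1208 + S14.
water balance: 350.32 + 0.896·S14 = 0.457·(1208 + S14)
(0.896 − 0.457)·S14 = 0.457×1208 − 350.32 = 201.74
S14 = 201.74 / 0.439 = 459.54 kg/h

459.5 kg/h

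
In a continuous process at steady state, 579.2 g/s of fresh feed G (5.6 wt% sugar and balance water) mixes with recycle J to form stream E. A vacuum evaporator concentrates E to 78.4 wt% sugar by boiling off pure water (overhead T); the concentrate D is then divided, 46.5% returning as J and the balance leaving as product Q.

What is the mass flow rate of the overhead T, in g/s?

Overall sugar balance (none leaves overhead): sugar in fresh feed = sugar in product, i.e. 579.2×0.056 = (1−0.465)·D·0.784.
D = 32.435/(0.784×0.535) = 77.33 g/s.
Recycle J = 0.465×77.33 = 35.958 g/s.
Combined feed E = 579.2 + 35.958 = 615.16 g/s.
Overhead T = E − D = 615.16 − 77.33 = 537.83 g/s.

537.8 g/s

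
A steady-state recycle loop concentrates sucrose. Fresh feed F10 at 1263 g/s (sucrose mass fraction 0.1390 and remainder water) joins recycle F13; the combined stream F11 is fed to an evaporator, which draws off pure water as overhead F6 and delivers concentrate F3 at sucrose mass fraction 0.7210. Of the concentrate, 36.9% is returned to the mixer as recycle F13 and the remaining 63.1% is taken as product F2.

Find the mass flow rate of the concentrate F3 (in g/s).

Overall sucrose balance (none leaves overhead): sucrose in fresh feed = sucrose in product, i.e. 1263×0.139 = (1−0.369)·F3·0.721.
F3 = 175.56/(0.721×0.631) = 385.88 g/s.

385.9 g/s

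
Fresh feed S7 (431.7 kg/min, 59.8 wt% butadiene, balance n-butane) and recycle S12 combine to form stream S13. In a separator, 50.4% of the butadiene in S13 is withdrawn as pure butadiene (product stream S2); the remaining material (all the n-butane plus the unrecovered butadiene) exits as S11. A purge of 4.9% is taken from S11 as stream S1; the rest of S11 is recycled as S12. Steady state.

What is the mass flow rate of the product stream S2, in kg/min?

246.3 kg/min

butadiene in S13: m_A = 431.7×0.598 + (1−0.049)·(1−0.504)·m_A, so m_A = 258.16/0.5283 = 488.65 kg/min.
Product S2 = 0.504×488.65 = 246.28 kg/min.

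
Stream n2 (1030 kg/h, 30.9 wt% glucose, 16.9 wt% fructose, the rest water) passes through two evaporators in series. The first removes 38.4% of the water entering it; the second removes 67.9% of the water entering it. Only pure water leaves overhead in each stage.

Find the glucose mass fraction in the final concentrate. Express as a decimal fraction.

0.5316

water in feed = 1030×0.522 = 537.66 kg/h.
After stage 1: water left = (1−0.384)×537.66 = 331.2; stream total = 823.54 kg/h.
After stage 2: water left = (1−0.679)×331.2 = 106.31; final concentrate = 598.65 kg/h.
glucose fraction = 318.27/598.65 = 0.5316.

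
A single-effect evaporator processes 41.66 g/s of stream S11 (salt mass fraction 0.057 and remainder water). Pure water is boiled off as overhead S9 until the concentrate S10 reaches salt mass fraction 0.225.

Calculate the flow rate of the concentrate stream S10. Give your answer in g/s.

salt is conserved: 41.66×0.057 = 2.3746 g/s all reports to the concentrate.
Concentrate = 2.3746/(target fraction) = 10.554 g/s.

10.55 g/s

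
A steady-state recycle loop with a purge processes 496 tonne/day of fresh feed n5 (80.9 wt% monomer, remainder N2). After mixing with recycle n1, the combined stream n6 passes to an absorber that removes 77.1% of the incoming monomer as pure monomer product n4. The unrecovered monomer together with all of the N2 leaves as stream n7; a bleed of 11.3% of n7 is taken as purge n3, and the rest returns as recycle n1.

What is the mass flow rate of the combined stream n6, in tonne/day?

N2 enters only via n5 and leaves only via the purge: 496×0.191 = 0.113×(N2 in n7), and the absorber passes all N2, so N2 in n6 = N2 in n7 = 838.37 tonne/day.
monomer in n6: m_A = 496×0.809 + (1−0.113)·(1−0.771)·m_A, so m_A = 401.26/0.7969 = 503.55 tonne/day.
n6 = 503.55 + 838.37 = 1341.9 tonne/day.

1342 tonne/day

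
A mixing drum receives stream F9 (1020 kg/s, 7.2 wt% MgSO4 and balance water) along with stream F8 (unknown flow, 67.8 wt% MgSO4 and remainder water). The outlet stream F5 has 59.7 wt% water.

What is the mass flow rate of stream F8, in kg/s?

1228 kg/s

Let F8 be the unknown flow. Total out = 1020 + F8.
water balance: 946.56 + 0.322·F8 = 0.597·(1020 + F8)
(0.322 − 0.597)·F8 = 0.597×1020 − 946.56 = -337.62
F8 = -337.62 / -0.275 = 1227.7 kg/s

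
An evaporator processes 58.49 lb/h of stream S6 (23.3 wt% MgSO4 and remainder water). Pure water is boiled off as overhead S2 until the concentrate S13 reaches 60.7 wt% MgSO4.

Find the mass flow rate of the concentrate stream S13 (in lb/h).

MgSO4 is conserved: 58.49×0.233 = 13.628 lb/h all reports to the concentrate.
Concentrate = 13.628/(target fraction) = 22.452 lb/h.

22.45 lb/h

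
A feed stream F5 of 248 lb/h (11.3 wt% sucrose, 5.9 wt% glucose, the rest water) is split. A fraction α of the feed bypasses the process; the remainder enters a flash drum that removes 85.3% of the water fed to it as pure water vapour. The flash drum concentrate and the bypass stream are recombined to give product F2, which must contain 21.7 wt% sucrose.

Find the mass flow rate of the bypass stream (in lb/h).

All 248×0.113 = 28.024 lb/h of sucrose reaches F2, so F2 = 28.024/0.217 = 129.14 lb/h and vapour = 118.86 lb/h.
The evaporator receives (1−α)·248 of feed at 0.828 water and removes 0.853 of that water:
0.853×0.828×(1−α)×248 = 118.86
(1−α) = 118.86/175.16 = 0.6786;  α = 0.3214.
Bypass flow = 0.3214×248 = 79.715 lb/h.

79.71 lb/h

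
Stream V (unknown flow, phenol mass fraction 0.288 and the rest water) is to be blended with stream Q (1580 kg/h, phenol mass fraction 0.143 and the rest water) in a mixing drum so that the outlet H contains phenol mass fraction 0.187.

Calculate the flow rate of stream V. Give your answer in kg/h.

Let V be the unknown flow. Total out = 1580 + V.
phenol balance: 225.94 + 0.288·V = 0.187·(1580 + V)
(0.288 − 0.187)·V = 0.187×1580 − 225.94 = 69.52
V = 69.52 / 0.101 = 688.32 kg/h

688.3 kg/h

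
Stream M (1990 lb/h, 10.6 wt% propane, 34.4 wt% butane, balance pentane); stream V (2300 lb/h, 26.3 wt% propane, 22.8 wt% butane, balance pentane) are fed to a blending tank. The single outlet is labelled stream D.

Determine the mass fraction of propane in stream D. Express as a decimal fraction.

0.190

Total flow out = 1990 + 2300 = 4290 lb/h.
propane in = 1990×0.106 + 2300×0.263 = 815.84 lb/h.
propane mass fraction in D = 815.84/4290 = 0.190.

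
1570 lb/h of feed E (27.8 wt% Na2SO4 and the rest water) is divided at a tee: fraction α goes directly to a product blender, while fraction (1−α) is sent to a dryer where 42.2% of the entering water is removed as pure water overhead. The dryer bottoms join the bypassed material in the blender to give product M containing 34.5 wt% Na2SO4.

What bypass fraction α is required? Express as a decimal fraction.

0.363

All 1570×0.278 = 436.46 lb/h of Na2SO4 reaches M, so M = 436.46/0.345 = 1265.1 lb/h and vapour = 304.9 lb/h.
The evaporator receives (1−α)·1570 of feed at 0.722 water and removes 0.422 of that water:
0.422×0.722×(1−α)×1570 = 304.9
(1−α) = 304.9/478.35 = 0.6374;  α = 0.3626.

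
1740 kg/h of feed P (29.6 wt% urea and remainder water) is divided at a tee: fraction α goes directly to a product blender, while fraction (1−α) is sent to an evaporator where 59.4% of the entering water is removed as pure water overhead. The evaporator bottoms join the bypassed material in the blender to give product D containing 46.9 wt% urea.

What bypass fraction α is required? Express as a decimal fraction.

All 1740×0.296 = 515.04 kg/h of urea reaches D, so D = 515.04/0.469 = 1098.2 kg/h and vapour = 641.83 kg/h.
The evaporator receives (1−α)·1740 of feed at 0.704 water and removes 0.594 of that water:
0.594×0.704×(1−α)×1740 = 641.83
(1−α) = 641.83/727.63 = 0.8821;  α = 0.1179.

0.118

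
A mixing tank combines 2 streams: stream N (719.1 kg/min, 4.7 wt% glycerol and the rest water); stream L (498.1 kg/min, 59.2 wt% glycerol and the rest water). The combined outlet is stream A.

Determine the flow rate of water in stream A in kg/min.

water out = water in = 719.1×0.953 + 498.1×0.408 = 888.53 kg/min.

888.5 kg/min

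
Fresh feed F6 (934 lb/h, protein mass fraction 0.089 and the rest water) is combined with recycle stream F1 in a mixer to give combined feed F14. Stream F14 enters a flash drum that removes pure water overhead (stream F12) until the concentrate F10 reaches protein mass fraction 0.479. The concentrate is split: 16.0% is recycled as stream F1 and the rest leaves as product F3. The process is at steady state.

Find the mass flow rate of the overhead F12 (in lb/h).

Overall protein balance (none leaves overhead): protein in fresh feed = protein in product, i.e. 934×0.089 = (1−0.160)·F10·0.479.
F10 = 83.126/(0.479×0.840) = 206.6 lb/h.
Recycle F1 = 0.160×206.6 = 33.055 lb/h.
Combined feed F14 = 934 + 33.055 = 967.06 lb/h.
Overhead F12 = F14 − F10 = 967.06 − 206.6 = 760.46 lb/h.

760.5 lb/h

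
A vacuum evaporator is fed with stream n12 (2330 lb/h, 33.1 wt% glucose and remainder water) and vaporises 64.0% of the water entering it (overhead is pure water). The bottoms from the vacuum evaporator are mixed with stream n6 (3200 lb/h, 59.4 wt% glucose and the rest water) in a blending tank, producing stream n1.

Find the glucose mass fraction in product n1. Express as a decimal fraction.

0.590

Vapour removed = 0.640×0.669×2330 = 997.61 lb/h; concentrate = 1332.4 lb/h.
glucose reaching the mixer = 771.23 (from concentrate) + 3200×0.594 = 2672 lb/h.
Product flow = 1332.4 + 3200 = 4532.4 lb/h; glucose fraction = 0.590.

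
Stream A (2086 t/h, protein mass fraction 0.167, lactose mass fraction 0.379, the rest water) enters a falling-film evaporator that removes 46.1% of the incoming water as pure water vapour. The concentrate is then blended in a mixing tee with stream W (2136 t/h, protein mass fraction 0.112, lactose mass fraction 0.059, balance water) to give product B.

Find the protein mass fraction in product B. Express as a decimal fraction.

0.155

Vapour removed = 0.461×0.454×2086 = 436.59 t/h; concentrate = 1649.4 t/h.
protein reaching the mixer = 348.36 (from concentrate) + 2136×0.112 = 587.59 t/h.
Product flow = 1649.4 + 2136 = 3785.4 t/h; protein fraction = 0.155.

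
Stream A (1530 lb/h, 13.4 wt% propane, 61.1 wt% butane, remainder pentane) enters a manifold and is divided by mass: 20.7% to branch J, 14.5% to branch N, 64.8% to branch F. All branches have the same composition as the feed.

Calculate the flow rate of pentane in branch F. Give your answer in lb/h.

Branch F total = 0.648×1530 = 991.44 lb/h.
pentane in F = 0.255×991.44 = 252.82 lb/h.

252.8 lb/h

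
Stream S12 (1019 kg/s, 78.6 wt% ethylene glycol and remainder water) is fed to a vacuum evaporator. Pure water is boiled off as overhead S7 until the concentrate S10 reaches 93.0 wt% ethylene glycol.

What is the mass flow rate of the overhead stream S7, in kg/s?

ethylene glycol is conserved: 1019×0.786 = 800.93 kg/s all reports to the concentrate.
Concentrate = 800.93/(target fraction) = 861.22 kg/s.
Overhead = 1019 − 861.22 = 157.78 kg/s.

157.8 kg/s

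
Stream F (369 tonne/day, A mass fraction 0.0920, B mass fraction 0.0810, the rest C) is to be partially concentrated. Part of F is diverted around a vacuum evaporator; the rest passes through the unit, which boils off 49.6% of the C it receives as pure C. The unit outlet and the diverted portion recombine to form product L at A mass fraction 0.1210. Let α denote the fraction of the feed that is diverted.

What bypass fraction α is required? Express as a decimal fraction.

All 369×0.092 = 33.948 tonne/day of A reaches L, so L = 33.948/0.121 = 280.56 tonne/day and vapour = 88.438 tonne/day.
The evaporator receives (1−α)·369 of feed at 0.827 C and removes 0.496 of that C:
0.496×0.827×(1−α)×369 = 88.438
(1−α) = 88.438/151.36 = 0.5843;  α = 0.4157.

0.416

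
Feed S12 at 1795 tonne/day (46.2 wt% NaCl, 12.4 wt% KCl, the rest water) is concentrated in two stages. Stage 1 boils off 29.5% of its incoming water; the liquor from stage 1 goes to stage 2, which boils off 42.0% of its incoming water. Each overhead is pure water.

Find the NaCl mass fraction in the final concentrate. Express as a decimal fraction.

water in feed = 1795×0.414 = 743.13 tonne/day.
After stage 1: water left = (1−0.295)×743.13 = 523.91; stream total = 1575.8 tonne/day.
After stage 2: water left = (1−0.420)×523.91 = 303.87; final concentrate = 1355.7 tonne/day.
NaCl fraction = 829.29/1355.7 = 0.6117.

0.6117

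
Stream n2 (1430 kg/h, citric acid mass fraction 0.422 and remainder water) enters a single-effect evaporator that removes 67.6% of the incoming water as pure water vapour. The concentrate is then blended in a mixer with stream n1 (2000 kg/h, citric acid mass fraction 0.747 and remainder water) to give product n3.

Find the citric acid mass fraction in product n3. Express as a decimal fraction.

0.731

Vapour removed = 0.676×0.578×1430 = 558.74 kg/h; concentrate = 871.26 kg/h.
citric acid reaching the mixer = 603.46 (from concentrate) + 2000×0.747 = 2097.5 kg/h.
Product flow = 871.26 + 2000 = 2871.3 kg/h; citric acid fraction = 0.731.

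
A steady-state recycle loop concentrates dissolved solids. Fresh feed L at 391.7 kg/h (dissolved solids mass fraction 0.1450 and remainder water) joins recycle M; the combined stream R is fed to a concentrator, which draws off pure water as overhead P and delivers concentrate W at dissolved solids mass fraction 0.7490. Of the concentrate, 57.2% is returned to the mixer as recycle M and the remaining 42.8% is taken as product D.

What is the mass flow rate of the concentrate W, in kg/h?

Overall dissolved solids balance (none leaves overhead): dissolved solids in fresh feed = dissolved solids in product, i.e. 391.7×0.145 = (1−0.572)·W·0.749.
W = 56.796/(0.749×0.428) = 177.17 kg/h.

177.2 kg/h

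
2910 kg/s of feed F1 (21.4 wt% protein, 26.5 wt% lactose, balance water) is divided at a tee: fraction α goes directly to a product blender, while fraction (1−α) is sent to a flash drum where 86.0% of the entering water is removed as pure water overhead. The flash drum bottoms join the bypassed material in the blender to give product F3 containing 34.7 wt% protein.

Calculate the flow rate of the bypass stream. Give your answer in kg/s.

All 2910×0.214 = 622.74 kg/s of protein reaches F3, so F3 = 622.74/0.347 = 1794.6 kg/s and vapour = 1115.4 kg/s.
The evaporator receives (1−α)·2910 of feed at 0.521 water and removes 0.860 of that water:
0.860×0.521×(1−α)×2910 = 1115.4
(1−α) = 1115.4/1303.9 = 0.8554;  α = 0.1446.
Bypass flow = 0.1446×2910 = 420.69 kg/s.

420.7 kg/s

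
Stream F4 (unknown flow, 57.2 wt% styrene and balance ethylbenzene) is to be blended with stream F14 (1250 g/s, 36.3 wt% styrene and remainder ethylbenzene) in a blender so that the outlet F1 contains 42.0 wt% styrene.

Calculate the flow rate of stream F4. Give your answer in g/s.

Let F4 be the unknown flow. Total out = 1250 + F4.
styrene balance: 453.75 + 0.572·F4 = 0.420·(1250 + F4)
(0.572 − 0.420)·F4 = 0.420×1250 − 453.75 = 71.25
F4 = 71.25 / 0.152 = 468.75 g/s

468.8 g/s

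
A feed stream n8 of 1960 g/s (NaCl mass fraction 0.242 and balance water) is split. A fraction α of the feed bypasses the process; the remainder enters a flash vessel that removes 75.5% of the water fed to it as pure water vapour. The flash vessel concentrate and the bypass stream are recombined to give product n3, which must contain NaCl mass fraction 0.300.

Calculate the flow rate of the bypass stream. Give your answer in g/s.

All 1960×0.242 = 474.32 g/s of NaCl reaches n3, so n3 = 474.32/0.300 = 1581.1 g/s and vapour = 378.93 g/s.
The evaporator receives (1−α)·1960 of feed at 0.758 water and removes 0.755 of that water:
0.755×0.758×(1−α)×1960 = 378.93
(1−α) = 378.93/1121.7 = 0.3378;  α = 0.6622.
Bypass flow = 0.6622×1960 = 1297.9 g/s.

1298 g/s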